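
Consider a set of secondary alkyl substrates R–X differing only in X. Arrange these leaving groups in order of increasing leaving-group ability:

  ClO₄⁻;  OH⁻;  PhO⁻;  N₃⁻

OH⁻ < PhO⁻ < N₃⁻ < ClO₄⁻

ClO₄⁻: pKₐ(HClO₄) ≈ -10
N₃⁻: pKₐ(HN₃) ≈ 4.7
PhO⁻: pKₐ(C₆H₅OH (phenol)) ≈ 10
OH⁻: pKₐ(H₂O) ≈ 15.7
Listed from poorest to best leaving group as asked.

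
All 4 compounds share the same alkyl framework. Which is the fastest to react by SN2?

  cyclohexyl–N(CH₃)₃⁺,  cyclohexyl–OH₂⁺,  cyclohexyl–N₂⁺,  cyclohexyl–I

cyclohexyl–N₂⁺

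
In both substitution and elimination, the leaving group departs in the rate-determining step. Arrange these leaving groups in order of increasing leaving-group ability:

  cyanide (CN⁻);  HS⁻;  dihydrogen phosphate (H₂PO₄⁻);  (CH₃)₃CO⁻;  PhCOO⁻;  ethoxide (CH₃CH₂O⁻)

(CH₃)₃CO⁻ < ethoxide (CH₃CH₂O⁻) < cyanide (CN⁻) < HS⁻ < PhCOO⁻ < dihydrogen phosphate (H₂PO₄⁻)

The more stable X⁻ (or X) is on its own — i.e. the weaker a base it is — the better a leaving group it makes.
dihydrogen phosphate (H₂PO₄⁻): pKₐ(H₃PO₄) ≈ 2.1
PhCOO⁻: pKₐ(C₆H₅COOH) ≈ 4.2
HS⁻: pKₐ(H₂S) ≈ 7
cyanide (CN⁻): pKₐ(HCN) ≈ 9.2 — sp carbon stabilises the charge somewhat, but still a poor LG
ethoxide (CH₃CH₂O⁻): pKₐ(CH₃CH₂OH) ≈ 16 — strong base; alkoxides do not leave unassisted
(CH₃)₃CO⁻: pKₐ(t-BuOH) ≈ 18
Listed from poorest to best leaving group as asked.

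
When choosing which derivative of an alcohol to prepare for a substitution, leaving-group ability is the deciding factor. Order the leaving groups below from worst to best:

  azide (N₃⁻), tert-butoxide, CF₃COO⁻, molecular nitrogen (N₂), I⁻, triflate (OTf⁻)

tert-butoxide < azide (N₃⁻) < CF₃COO⁻ < I⁻ < triflate (OTf⁻) < molecular nitrogen (N₂)

molecular nitrogen (N₂): no meaningful conjugate acid; N₂ departs as an exceptionally stable neutral molecule
triflate (OTf⁻): pKₐ(CF₃SO₃H (triflic acid)) ≈ -14
I⁻: pKₐ(HI) ≈ -10
CF₃COO⁻: pKₐ(CF₃COOH) ≈ 0.2
azide (N₃⁻): pKₐ(HN₃) ≈ 4.7
tert-butoxide: pKₐ(t-BuOH) ≈ 18 — bulky, strongly basic alkoxide
Listed from poorest to best leaving group as asked.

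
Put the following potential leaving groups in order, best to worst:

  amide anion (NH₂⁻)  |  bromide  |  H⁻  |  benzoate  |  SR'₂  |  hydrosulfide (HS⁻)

A good leaving group is a weak base: the lower the pKₐ of its conjugate acid, the more readily it departs.
bromide: pKₐ(HBr) ≈ -9
SR'₂: pKₐ(R'₂SH⁺) ≈ -7
benzoate: pKₐ(C₆H₅COOH) ≈ 4.2
hydrosulfide (HS⁻): pKₐ(H₂S) ≈ 7 — larger and more polarisable than the oxygen analogue
H⁻: pKₐ(H₂) ≈ 36
amide anion (NH₂⁻): pKₐ(NH₃) ≈ 38 — extremely strong base; never a leaving group

bromide > SR'₂ > benzoate > hydrosulfide (HS⁻) > H⁻ > amide anion (NH₂⁻)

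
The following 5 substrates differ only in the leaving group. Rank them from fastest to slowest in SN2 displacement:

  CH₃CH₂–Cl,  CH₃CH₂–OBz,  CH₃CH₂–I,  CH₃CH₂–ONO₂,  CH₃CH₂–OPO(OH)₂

The skeletons are identical, so relative rate is governed entirely by leaving-group ability.
Rank by basicity of the departing species: weakest base leaves most easily.
CH₃CH₂–I loses I⁻: pKₐ(HI) ≈ -10
CH₃CH₂–Cl loses Cl⁻: pKₐ(HCl) ≈ -7
CH₃CH₂–ONO₂ loses NO₃⁻: pKₐ(HNO₃) ≈ -1.3
CH₃CH₂–OPO(OH)₂ loses H₂PO₄⁻: pKₐ(H₃PO₄) ≈ 2.1
CH₃CH₂–OBz loses PhCOO⁻: pKₐ(C₆H₅COOH) ≈ 4.2

CH₃CH₂–I > CH₃CH₂–Cl > CH₃CH₂–ONO₂ > CH₃CH₂–OPO(OH)₂ > CH₃CH₂–OBz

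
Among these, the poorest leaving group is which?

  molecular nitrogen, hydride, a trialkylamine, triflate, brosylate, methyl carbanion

molecular nitrogen: no meaningful conjugate acid; N₂ departs as an exceptionally stable neutral molecule
triflate: pKₐ(CF₃SO₃H (triflic acid)) ≈ -14
brosylate: pKₐ(p-BrC₆H₄SO₃H) ≈ -2.8
a trialkylamine: pKₐ(R'₃NH⁺) ≈ 10.7
hydride: pKₐ(H₂) ≈ 36
methyl carbanion: pKₐ(CH₄) ≈ 48

methyl carbanion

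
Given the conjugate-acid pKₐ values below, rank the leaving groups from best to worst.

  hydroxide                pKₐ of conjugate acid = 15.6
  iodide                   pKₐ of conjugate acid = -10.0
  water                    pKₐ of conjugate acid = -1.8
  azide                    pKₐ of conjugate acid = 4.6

iodide > water > azide > hydroxide

Lower conjugate-acid pKₐ ⇒ weaker base ⇒ better leaving group.
Sorting by the given values: iodide (-10.0), water (-1.8), azide (4.6), hydroxide (15.6).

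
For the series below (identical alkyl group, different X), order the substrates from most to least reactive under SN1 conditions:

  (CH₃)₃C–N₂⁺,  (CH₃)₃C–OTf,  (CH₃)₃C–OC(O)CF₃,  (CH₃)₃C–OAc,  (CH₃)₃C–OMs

(CH₃)₃C–N₂⁺ > (CH₃)₃C–OTf > (CH₃)₃C–OMs > (CH₃)₃C–OC(O)CF₃ > (CH₃)₃C–OAc

Identical carbon frameworks mean the comparison reduces to leaving-group quality.
Rank by basicity of the departing species: weakest base leaves most easily.
(CH₃)₃C–N₂⁺ loses N₂: no meaningful conjugate acid; N₂ departs as an exceptionally stable neutral molecule
(CH₃)₃C–OTf loses OTf⁻: pKₐ(CF₃SO₃H (triflic acid)) ≈ -14
(CH₃)₃C–OMs loses OMs⁻: pKₐ(CH₃SO₃H (MsOH)) ≈ -1.9
(CH₃)₃C–OC(O)CF₃ loses CF₃COO⁻: pKₐ(CF₃COOH) ≈ 0.2
(CH₃)₃C–OAc loses AcO⁻: pKₐ(CH₃COOH) ≈ 4.8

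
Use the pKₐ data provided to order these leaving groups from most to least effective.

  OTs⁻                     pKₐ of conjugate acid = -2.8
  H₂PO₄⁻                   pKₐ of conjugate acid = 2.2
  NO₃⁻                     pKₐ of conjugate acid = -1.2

Lower conjugate-acid pKₐ ⇒ weaker base ⇒ better leaving group.
Sorting by the given values: OTs⁻ (-2.8), NO₃⁻ (-1.2), H₂PO₄⁻ (2.2).

OTs⁻ > NO₃⁻ > H₂PO₄⁻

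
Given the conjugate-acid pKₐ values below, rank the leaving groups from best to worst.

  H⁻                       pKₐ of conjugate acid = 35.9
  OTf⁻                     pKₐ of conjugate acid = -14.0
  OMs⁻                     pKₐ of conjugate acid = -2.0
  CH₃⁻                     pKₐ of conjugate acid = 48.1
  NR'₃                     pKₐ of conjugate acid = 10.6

Lower conjugate-acid pKₐ ⇒ weaker base ⇒ better leaving group.
Sorting by the given values: OTf⁻ (-14.0), OMs⁻ (-2.0), NR'₃ (10.6), H⁻ (35.9), CH₃⁻ (48.1).

OTf⁻ > OMs⁻ > NR'₃ > H⁻ > CH₃⁻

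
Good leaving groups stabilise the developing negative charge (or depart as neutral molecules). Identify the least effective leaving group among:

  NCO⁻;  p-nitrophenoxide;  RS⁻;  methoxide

methoxide

NCO⁻: pKₐ(HOCN) ≈ 3.5
p-nitrophenoxide: pKₐ(p-nitrophenol) ≈ 7.2
RS⁻: pKₐ(RSH (a thiol)) ≈ 10.5
methoxide: pKₐ(CH₃OH) ≈ 15.5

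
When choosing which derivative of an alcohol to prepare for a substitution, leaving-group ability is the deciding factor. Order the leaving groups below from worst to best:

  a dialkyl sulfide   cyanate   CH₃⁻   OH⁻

CH₃⁻ < OH⁻ < cyanate < a dialkyl sulfide

The more stable X⁻ (or X) is on its own — i.e. the weaker a base it is — the better a leaving group it makes.
a dialkyl sulfide: pKₐ(R'₂SH⁺) ≈ -7 — neutral; leaves from a sulfonium salt (R–SR'₂⁺)
cyanate: pKₐ(HOCN) ≈ 3.5
OH⁻: pKₐ(H₂O) ≈ 15.7 — strong base; essentially never leaves without prior activation
CH₃⁻: pKₐ(CH₄) ≈ 48 — unstabilised carbanion; the worst conceivable leaving group
The question asks for worst first, so the sequence is read in increasing leaving-group ability.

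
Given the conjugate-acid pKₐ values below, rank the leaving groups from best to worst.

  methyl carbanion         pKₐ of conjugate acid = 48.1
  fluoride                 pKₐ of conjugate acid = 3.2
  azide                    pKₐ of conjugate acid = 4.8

fluoride > azide > methyl carbanion

Lower conjugate-acid pKₐ ⇒ weaker base ⇒ better leaving group.
Sorting by the given values: fluoride (3.2), azide (4.8), methyl carbanion (48.1).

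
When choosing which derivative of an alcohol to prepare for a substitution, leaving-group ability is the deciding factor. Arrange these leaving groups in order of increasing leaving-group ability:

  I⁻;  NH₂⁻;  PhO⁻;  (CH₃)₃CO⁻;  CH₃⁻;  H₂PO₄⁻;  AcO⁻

CH₃⁻ < NH₂⁻ < (CH₃)₃CO⁻ < PhO⁻ < AcO⁻ < H₂PO₄⁻ < I⁻

A good leaving group is a weak base: the lower the pKₐ of its conjugate acid, the more readily it departs.
I⁻: pKₐ(HI) ≈ -10
H₂PO₄⁻: pKₐ(H₃PO₄) ≈ 2.1 — moderate base; biological leaving group after further activation
AcO⁻: pKₐ(CH₃COOH) ≈ 4.8 — resonance-stabilised but still a weak base
PhO⁻: pKₐ(C₆H₅OH (phenol)) ≈ 10 — resonance into the ring helps, but still a poor LG
(CH₃)₃CO⁻: pKₐ(t-BuOH) ≈ 18 — bulky, strongly basic alkoxide
NH₂⁻: pKₐ(NH₃) ≈ 38 — extremely strong base; never a leaving group
CH₃⁻: pKₐ(CH₄) ≈ 48
Reversing gives the worst-to-best order requested.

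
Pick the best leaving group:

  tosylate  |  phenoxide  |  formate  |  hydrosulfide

tosylate

Leaving-group ability tracks the stability of the departed species; conjugate-acid pKₐ is the usual yardstick (lower pKₐ → better LG).
tosylate: pKₐ(p-CH₃C₆H₄SO₃H (TsOH)) ≈ -2.8
formate: pKₐ(HCOOH) ≈ 3.8
hydrosulfide: pKₐ(H₂S) ≈ 7
phenoxide: pKₐ(C₆H₅OH (phenol)) ≈ 10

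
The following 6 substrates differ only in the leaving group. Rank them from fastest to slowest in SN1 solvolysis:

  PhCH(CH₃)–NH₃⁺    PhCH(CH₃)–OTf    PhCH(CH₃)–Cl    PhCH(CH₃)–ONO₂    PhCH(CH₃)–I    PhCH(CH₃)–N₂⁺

PhCH(CH₃)–N₂⁺ > PhCH(CH₃)–OTf > PhCH(CH₃)–I > PhCH(CH₃)–Cl > PhCH(CH₃)–ONO₂ > PhCH(CH₃)–NH₃⁺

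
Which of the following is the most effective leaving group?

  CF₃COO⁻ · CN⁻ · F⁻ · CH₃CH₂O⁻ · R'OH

R'OH: pKₐ(R'OH₂⁺) ≈ -2.4
CF₃COO⁻: pKₐ(CF₃COOH) ≈ 0.2
F⁻: pKₐ(HF) ≈ 3.2
CN⁻: pKₐ(HCN) ≈ 9.2
CH₃CH₂O⁻: pKₐ(CH₃CH₂OH) ≈ 16

R'OH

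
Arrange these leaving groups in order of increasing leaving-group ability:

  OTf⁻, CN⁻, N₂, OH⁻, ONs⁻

A good leaving group is a weak base: the lower the pKₐ of its conjugate acid, the more readily it departs.
N₂: no meaningful conjugate acid; N₂ departs as an exceptionally stable neutral molecule
OTf⁻: pKₐ(CF₃SO₃H (triflic acid)) ≈ -14 — charge spread over three oxygens and a CF₃ group; the premier leaving group in synthesis
ONs⁻: pKₐ(p-O₂NC₆H₄SO₃H) ≈ -3.5
CN⁻: pKₐ(HCN) ≈ 9.2 — sp carbon stabilises the charge somewhat, but still a poor LG
OH⁻: pKₐ(H₂O) ≈ 15.7
The question asks for worst first, so the sequence is read in increasing leaving-group ability.

OH⁻ < CN⁻ < ONs⁻ < OTf⁻ < N₂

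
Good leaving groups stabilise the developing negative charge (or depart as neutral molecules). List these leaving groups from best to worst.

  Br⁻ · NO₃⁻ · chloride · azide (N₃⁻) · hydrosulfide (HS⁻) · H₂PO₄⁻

The more stable X⁻ (or X) is on its own — i.e. the weaker a base it is — the better a leaving group it makes.
Br⁻: pKₐ(HBr) ≈ -9
chloride: pKₐ(HCl) ≈ -7
NO₃⁻: pKₐ(HNO₃) ≈ -1.3
H₂PO₄⁻: pKₐ(H₃PO₄) ≈ 2.1
azide (N₃⁻): pKₐ(HN₃) ≈ 4.7
hydrosulfide (HS⁻): pKₐ(H₂S) ≈ 7

Br⁻ > chloride > NO₃⁻ > H₂PO₄⁻ > azide (N₃⁻) > hydrosulfide (HS⁻)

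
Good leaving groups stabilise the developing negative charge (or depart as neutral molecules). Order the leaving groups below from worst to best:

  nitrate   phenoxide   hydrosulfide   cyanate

Leaving-group ability tracks the stability of the departed species; conjugate-acid pKₐ is the usual yardstick (lower pKₐ → better LG).
nitrate: pKₐ(HNO₃) ≈ -1.3 — resonance-delocalised over three oxygens
cyanate: pKₐ(HOCN) ≈ 3.5
hydrosulfide: pKₐ(H₂S) ≈ 7
phenoxide: pKₐ(C₆H₅OH (phenol)) ≈ 10 — resonance into the ring helps, but still a poor LG
Reversing gives the worst-to-best order requested.

phenoxide < hydrosulfide < cyanate < nitrate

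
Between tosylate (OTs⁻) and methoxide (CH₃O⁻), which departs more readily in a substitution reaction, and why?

tosylate (OTs⁻)

tosylate (OTs⁻) is the better leaving group.
pKₐ(p-CH₃C₆H₄SO₃H (TsOH)) ≈ -2.8 versus pKₐ(CH₃OH) ≈ 15.5: tosylate (OTs⁻) is the much weaker base.
Resonance-delocalised arenesulfonate.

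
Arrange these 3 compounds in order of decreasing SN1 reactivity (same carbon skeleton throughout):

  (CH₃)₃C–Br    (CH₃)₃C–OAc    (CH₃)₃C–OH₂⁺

Same R in every case — rank the leaving groups.
Leaving-group ability tracks the stability of the departed species; conjugate-acid pKₐ is the usual yardstick (lower pKₐ → better LG).
(CH₃)₃C–Br loses Br⁻: pKₐ(HBr) ≈ -9
(CH₃)₃C–OH₂⁺ loses H₂O: pKₐ(H₃O⁺) ≈ -1.7
(CH₃)₃C–OAc loses AcO⁻: pKₐ(CH₃COOH) ≈ 4.8

(CH₃)₃C–Br > (CH₃)₃C–OH₂⁺ > (CH₃)₃C–OAc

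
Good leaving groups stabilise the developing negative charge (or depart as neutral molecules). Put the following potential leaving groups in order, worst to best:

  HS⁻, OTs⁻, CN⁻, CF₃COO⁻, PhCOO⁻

CN⁻ < HS⁻ < PhCOO⁻ < CF₃COO⁻ < OTs⁻

Rank by basicity of the departing species: weakest base leaves most easily.
OTs⁻: pKₐ(p-CH₃C₆H₄SO₃H (TsOH)) ≈ -2.8 — resonance-delocalised arenesulfonate
CF₃COO⁻: pKₐ(CF₃COOH) ≈ 0.2
PhCOO⁻: pKₐ(C₆H₅COOH) ≈ 4.2
HS⁻: pKₐ(H₂S) ≈ 7 — larger and more polarisable than the oxygen analogue
CN⁻: pKₐ(HCN) ≈ 9.2
Listed from poorest to best leaving group as asked.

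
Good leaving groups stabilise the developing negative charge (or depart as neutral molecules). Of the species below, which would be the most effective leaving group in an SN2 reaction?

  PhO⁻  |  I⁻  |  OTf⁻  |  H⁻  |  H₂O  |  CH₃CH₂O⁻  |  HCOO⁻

Leaving-group ability tracks the stability of the departed species; conjugate-acid pKₐ is the usual yardstick (lower pKₐ → better LG).
OTf⁻: pKₐ(CF₃SO₃H (triflic acid)) ≈ -14
I⁻: pKₐ(HI) ≈ -10
H₂O: pKₐ(H₃O⁺) ≈ -1.7
HCOO⁻: pKₐ(HCOOH) ≈ 3.8
PhO⁻: pKₐ(C₆H₅OH (phenol)) ≈ 10
CH₃CH₂O⁻: pKₐ(CH₃CH₂OH) ≈ 16
H⁻: pKₐ(H₂) ≈ 36

OTf⁻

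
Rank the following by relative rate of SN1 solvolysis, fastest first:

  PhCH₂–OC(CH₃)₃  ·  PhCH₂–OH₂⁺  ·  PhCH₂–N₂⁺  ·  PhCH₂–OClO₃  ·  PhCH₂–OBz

Identical carbon frameworks mean the comparison reduces to leaving-group quality.
A good leaving group is a weak base: the lower the pKₐ of its conjugate acid, the more readily it departs.
PhCH₂–N₂⁺ loses N₂: no meaningful conjugate acid; N₂ departs as an exceptionally stable neutral molecule
PhCH₂–OClO₃ loses ClO₄⁻: pKₐ(HClO₄) ≈ -10
PhCH₂–OH₂⁺ loses H₂O: pKₐ(H₃O⁺) ≈ -1.7
PhCH₂–OBz loses PhCOO⁻: pKₐ(C₆H₅COOH) ≈ 4.2
PhCH₂–OC(CH₃)₃ loses (CH₃)₃CO⁻: pKₐ(t-BuOH) ≈ 18

PhCH₂–N₂⁺ > PhCH₂–OClO₃ > PhCH₂–OH₂⁺ > PhCH₂–OBz > PhCH₂–OC(CH₃)₃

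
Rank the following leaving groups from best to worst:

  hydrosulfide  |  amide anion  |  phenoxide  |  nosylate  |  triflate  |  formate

triflate > nosylate > formate > hydrosulfide > phenoxide > amide anion

A good leaving group is a weak base: the lower the pKₐ of its conjugate acid, the more readily it departs.
triflate: pKₐ(CF₃SO₃H (triflic acid)) ≈ -14 — charge spread over three oxygens and a CF₃ group; the premier leaving group in synthesis
nosylate: pKₐ(p-O₂NC₆H₄SO₃H) ≈ -3.5 — p-nitro group further stabilises the sulfonate
formate: pKₐ(HCOOH) ≈ 3.8 — resonance-stabilised carboxylate
hydrosulfide: pKₐ(H₂S) ≈ 7
phenoxide: pKₐ(C₆H₅OH (phenol)) ≈ 10
amide anion: pKₐ(NH₃) ≈ 38 — extremely strong base; never a leaving group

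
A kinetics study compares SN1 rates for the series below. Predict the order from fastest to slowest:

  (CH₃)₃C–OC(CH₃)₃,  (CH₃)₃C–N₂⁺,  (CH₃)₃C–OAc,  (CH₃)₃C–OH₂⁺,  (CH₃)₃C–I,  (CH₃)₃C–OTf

(CH₃)₃C–N₂⁺ > (CH₃)₃C–OTf > (CH₃)₃C–I > (CH₃)₃C–OH₂⁺ > (CH₃)₃C–OAc > (CH₃)₃C–OC(CH₃)₃

Same R in every case — rank the leaving groups.
A good leaving group is a weak base: the lower the pKₐ of its conjugate acid, the more readily it departs.
(CH₃)₃C–N₂⁺ loses N₂: no meaningful conjugate acid; N₂ departs as an exceptionally stable neutral molecule
(CH₃)₃C–OTf loses OTf⁻: pKₐ(CF₃SO₃H (triflic acid)) ≈ -14
(CH₃)₃C–I loses I⁻: pKₐ(HI) ≈ -10
(CH₃)₃C–OH₂⁺ loses H₂O: pKₐ(H₃O⁺) ≈ -1.7
(CH₃)₃C–OAc loses AcO⁻: pKₐ(CH₃COOH) ≈ 4.8
(CH₃)₃C–OC(CH₃)₃ loses (CH₃)₃CO⁻: pKₐ(t-BuOH) ≈ 18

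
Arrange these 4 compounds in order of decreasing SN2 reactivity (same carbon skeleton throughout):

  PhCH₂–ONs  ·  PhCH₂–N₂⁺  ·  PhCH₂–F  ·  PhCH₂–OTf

Identical carbon frameworks mean the comparison reduces to leaving-group quality.
Rank by basicity of the departing species: weakest base leaves most easily.
PhCH₂–N₂⁺ loses N₂: no meaningful conjugate acid; N₂ departs as an exceptionally stable neutral molecule
PhCH₂–OTf loses OTf⁻: pKₐ(CF₃SO₃H (triflic acid)) ≈ -14
PhCH₂–ONs loses ONs⁻: pKₐ(p-O₂NC₆H₄SO₃H) ≈ -3.5
PhCH₂–F loses F⁻: pKₐ(HF) ≈ 3.2

PhCH₂–N₂⁺ > PhCH₂–OTf > PhCH₂–ONs > PhCH₂–F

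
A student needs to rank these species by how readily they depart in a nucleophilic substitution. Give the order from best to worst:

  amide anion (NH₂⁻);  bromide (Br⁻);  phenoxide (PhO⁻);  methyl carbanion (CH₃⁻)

bromide (Br⁻) > phenoxide (PhO⁻) > amide anion (NH₂⁻) > methyl carbanion (CH₃⁻)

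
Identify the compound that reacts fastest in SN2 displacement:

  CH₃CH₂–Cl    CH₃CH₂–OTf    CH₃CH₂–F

CH₃CH₂–OTf

Identical carbon frameworks mean the comparison reduces to leaving-group quality.
A good leaving group is a weak base: the lower the pKₐ of its conjugate acid, the more readily it departs.
CH₃CH₂–OTf loses OTf⁻: pKₐ(CF₃SO₃H (triflic acid)) ≈ -14
CH₃CH₂–Cl loses Cl⁻: pKₐ(HCl) ≈ -7
CH₃CH₂–F loses F⁻: pKₐ(HF) ≈ 3.2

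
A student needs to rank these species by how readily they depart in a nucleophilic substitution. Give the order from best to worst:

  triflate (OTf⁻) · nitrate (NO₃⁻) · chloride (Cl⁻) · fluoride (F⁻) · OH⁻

triflate (OTf⁻) > chloride (Cl⁻) > nitrate (NO₃⁻) > fluoride (F⁻) > OH⁻

A good leaving group is a weak base: the lower the pKₐ of its conjugate acid, the more readily it departs.
triflate (OTf⁻): pKₐ(CF₃SO₃H (triflic acid)) ≈ -14
chloride (Cl⁻): pKₐ(HCl) ≈ -7
nitrate (NO₃⁻): pKₐ(HNO₃) ≈ -1.3
fluoride (F⁻): pKₐ(HF) ≈ 3.2
OH⁻: pKₐ(H₂O) ≈ 15.7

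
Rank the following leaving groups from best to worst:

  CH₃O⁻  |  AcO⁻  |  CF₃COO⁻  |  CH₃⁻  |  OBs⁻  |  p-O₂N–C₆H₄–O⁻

OBs⁻ > CF₃COO⁻ > AcO⁻ > p-O₂N–C₆H₄–O⁻ > CH₃O⁻ > CH₃⁻

Rank by basicity of the departing species: weakest base leaves most easily.
OBs⁻: pKₐ(p-BrC₆H₄SO₃H) ≈ -2.8
CF₃COO⁻: pKₐ(CF₃COOH) ≈ 0.2
AcO⁻: pKₐ(CH₃COOH) ≈ 4.8
p-O₂N–C₆H₄–O⁻: pKₐ(p-nitrophenol) ≈ 7.2
CH₃O⁻: pKₐ(CH₃OH) ≈ 15.5
CH₃⁻: pKₐ(CH₄) ≈ 48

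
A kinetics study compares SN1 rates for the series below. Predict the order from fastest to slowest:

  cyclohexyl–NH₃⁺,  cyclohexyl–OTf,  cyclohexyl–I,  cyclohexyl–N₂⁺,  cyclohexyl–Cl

With the same alkyl group throughout, only the leaving group differentiates the rates.
A good leaving group is a weak base: the lower the pKₐ of its conjugate acid, the more readily it departs.
cyclohexyl–N₂⁺ loses N₂: no meaningful conjugate acid; N₂ departs as an exceptionally stable neutral molecule
cyclohexyl–OTf loses OTf⁻: pKₐ(CF₃SO₃H (triflic acid)) ≈ -14
cyclohexyl–I loses I⁻: pKₐ(HI) ≈ -10
cyclohexyl–Cl loses Cl⁻: pKₐ(HCl) ≈ -7
cyclohexyl–NH₃⁺ loses NH₃: pKₐ(NH₄⁺) ≈ 9.2

cyclohexyl–N₂⁺ > cyclohexyl–OTf > cyclohexyl–I > cyclohexyl–Cl > cyclohexyl–NH₃⁺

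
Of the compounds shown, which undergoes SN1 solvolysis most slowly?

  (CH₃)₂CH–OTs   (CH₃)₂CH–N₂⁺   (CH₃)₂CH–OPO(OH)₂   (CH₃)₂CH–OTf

The skeletons are identical, so relative rate is governed entirely by leaving-group ability.
Rank by basicity of the departing species: weakest base leaves most easily.
(CH₃)₂CH–N₂⁺ loses N₂: no meaningful conjugate acid; N₂ departs as an exceptionally stable neutral molecule
(CH₃)₂CH–OTf loses OTf⁻: pKₐ(CF₃SO₃H (triflic acid)) ≈ -14
(CH₃)₂CH–OTs loses OTs⁻: pKₐ(p-CH₃C₆H₄SO₃H (TsOH)) ≈ -2.8
(CH₃)₂CH–OPO(OH)₂ loses H₂PO₄⁻: pKₐ(H₃PO₄) ≈ 2.1

(CH₃)₂CH–OPO(OH)₂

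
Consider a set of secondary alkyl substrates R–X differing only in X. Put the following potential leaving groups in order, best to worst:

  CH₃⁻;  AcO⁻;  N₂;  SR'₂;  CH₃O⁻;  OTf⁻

N₂ > OTf⁻ > SR'₂ > AcO⁻ > CH₃O⁻ > CH₃⁻

A good leaving group is a weak base: the lower the pKₐ of its conjugate acid, the more readily it departs.
N₂: no meaningful conjugate acid; N₂ departs as an exceptionally stable neutral molecule
OTf⁻: pKₐ(CF₃SO₃H (triflic acid)) ≈ -14 — charge spread over three oxygens and a CF₃ group; the premier leaving group in synthesis
SR'₂: pKₐ(R'₂SH⁺) ≈ -7
AcO⁻: pKₐ(CH₃COOH) ≈ 4.8 — resonance-stabilised but still a weak base
CH₃O⁻: pKₐ(CH₃OH) ≈ 15.5
CH₃⁻: pKₐ(CH₄) ≈ 48 — unstabilised carbanion; the worst conceivable leaving group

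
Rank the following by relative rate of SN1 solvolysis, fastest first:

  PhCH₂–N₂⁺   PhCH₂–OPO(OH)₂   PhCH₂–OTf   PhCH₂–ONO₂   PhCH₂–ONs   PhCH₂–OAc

PhCH₂–N₂⁺ > PhCH₂–OTf > PhCH₂–ONs > PhCH₂–ONO₂ > PhCH₂–OPO(OH)₂ > PhCH₂–OAc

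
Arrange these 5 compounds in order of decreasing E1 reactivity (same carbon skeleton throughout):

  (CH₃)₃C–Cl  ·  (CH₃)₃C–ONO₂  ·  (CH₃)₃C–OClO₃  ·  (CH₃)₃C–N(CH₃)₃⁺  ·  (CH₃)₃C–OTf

Identical carbon frameworks mean the comparison reduces to leaving-group quality.
Leaving-group ability tracks the stability of the departed species; conjugate-acid pKₐ is the usual yardstick (lower pKₐ → better LG).
(CH₃)₃C–OTf loses OTf⁻: pKₐ(CF₃SO₃H (triflic acid)) ≈ -14
(CH₃)₃C–OClO₃ loses ClO₄⁻: pKₐ(HClO₄) ≈ -10
(CH₃)₃C–Cl loses Cl⁻: pKₐ(HCl) ≈ -7
(CH₃)₃C–ONO₂ loses NO₃⁻: pKₐ(HNO₃) ≈ -1.3
(CH₃)₃C–N(CH₃)₃⁺ loses NR'₃: pKₐ(R'₃NH⁺) ≈ 10.7

(CH₃)₃C–OTf > (CH₃)₃C–OClO₃ > (CH₃)₃C–Cl > (CH₃)₃C–ONO₂ > (CH₃)₃C–N(CH₃)₃⁺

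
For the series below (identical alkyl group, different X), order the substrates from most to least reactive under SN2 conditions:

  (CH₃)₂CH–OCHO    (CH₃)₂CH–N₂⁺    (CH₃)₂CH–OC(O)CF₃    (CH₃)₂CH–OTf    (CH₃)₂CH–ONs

(CH₃)₂CH–N₂⁺ > (CH₃)₂CH–OTf > (CH₃)₂CH–ONs > (CH₃)₂CH–OC(O)CF₃ > (CH₃)₂CH–OCHO

The skeletons are identical, so relative rate is governed entirely by leaving-group ability.
A good leaving group is a weak base: the lower the pKₐ of its conjugate acid, the more readily it departs.
(CH₃)₂CH–N₂⁺ loses N₂: no meaningful conjugate acid; N₂ departs as an exceptionally stable neutral molecule
(CH₃)₂CH–OTf loses OTf⁻: pKₐ(CF₃SO₃H (triflic acid)) ≈ -14
(CH₃)₂CH–ONs loses ONs⁻: pKₐ(p-O₂NC₆H₄SO₃H) ≈ -3.5
(CH₃)₂CH–OC(O)CF₃ loses CF₃COO⁻: pKₐ(CF₃COOH) ≈ 0.2
(CH₃)₂CH–OCHO loses HCOO⁻: pKₐ(HCOOH) ≈ 3.8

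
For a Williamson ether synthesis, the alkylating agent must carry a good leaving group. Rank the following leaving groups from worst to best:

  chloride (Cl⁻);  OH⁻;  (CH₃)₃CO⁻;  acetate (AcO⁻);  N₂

(CH₃)₃CO⁻ < OH⁻ < acetate (AcO⁻) < chloride (Cl⁻) < N₂

A good leaving group is a weak base: the lower the pKₐ of its conjugate acid, the more readily it departs.
N₂: no meaningful conjugate acid; N₂ departs as an exceptionally stable neutral molecule
chloride (Cl⁻): pKₐ(HCl) ≈ -7
acetate (AcO⁻): pKₐ(CH₃COOH) ≈ 4.8
OH⁻: pKₐ(H₂O) ≈ 15.7
(CH₃)₃CO⁻: pKₐ(t-BuOH) ≈ 18
The question asks for worst first, so the sequence is read in increasing leaving-group ability.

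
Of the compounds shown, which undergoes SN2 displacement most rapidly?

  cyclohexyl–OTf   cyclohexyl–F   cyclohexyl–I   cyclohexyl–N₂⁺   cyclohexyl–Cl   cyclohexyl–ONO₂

cyclohexyl–N₂⁺

The skeletons are identical, so relative rate is governed entirely by leaving-group ability.
Leaving-group ability tracks the stability of the departed species; conjugate-acid pKₐ is the usual yardstick (lower pKₐ → better LG).
cyclohexyl–N₂⁺ loses N₂: no meaningful conjugate acid; N₂ departs as an exceptionally stable neutral molecule
cyclohexyl–OTf loses OTf⁻: pKₐ(CF₃SO₃H (triflic acid)) ≈ -14
cyclohexyl–I loses I⁻: pKₐ(HI) ≈ -10
cyclohexyl–Cl loses Cl⁻: pKₐ(HCl) ≈ -7
cyclohexyl–ONO₂ loses NO₃⁻: pKₐ(HNO₃) ≈ -1.3
cyclohexyl–F loses F⁻: pKₐ(HF) ≈ 3.2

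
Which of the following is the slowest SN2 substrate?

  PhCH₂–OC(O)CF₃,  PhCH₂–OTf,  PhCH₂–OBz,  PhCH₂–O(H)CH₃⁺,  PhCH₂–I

PhCH₂–OBz

The skeletons are identical, so relative rate is governed entirely by leaving-group ability.
Rank by basicity of the departing species: weakest base leaves most easily.
PhCH₂–OTf loses OTf⁻: pKₐ(CF₃SO₃H (triflic acid)) ≈ -14
PhCH₂–I loses I⁻: pKₐ(HI) ≈ -10
PhCH₂–O(H)CH₃⁺ loses R'OH: pKₐ(R'OH₂⁺) ≈ -2.4
PhCH₂–OC(O)CF₃ loses CF₃COO⁻: pKₐ(CF₃COOH) ≈ 0.2
PhCH₂–OBz loses PhCOO⁻: pKₐ(C₆H₅COOH) ≈ 4.2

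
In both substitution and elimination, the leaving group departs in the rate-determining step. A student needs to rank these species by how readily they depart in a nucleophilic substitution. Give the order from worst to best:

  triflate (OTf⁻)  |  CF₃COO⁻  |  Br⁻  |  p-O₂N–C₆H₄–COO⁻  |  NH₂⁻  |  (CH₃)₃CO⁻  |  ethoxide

triflate (OTf⁻): pKₐ(CF₃SO₃H (triflic acid)) ≈ -14
Br⁻: pKₐ(HBr) ≈ -9 — weak base; good leaving group
CF₃COO⁻: pKₐ(CF₃COOH) ≈ 0.2
p-O₂N–C₆H₄–COO⁻: pKₐ(p-nitrobenzoic acid) ≈ 3.4
ethoxide: pKₐ(CH₃CH₂OH) ≈ 16 — strong base; alkoxides do not leave unassisted
(CH₃)₃CO⁻: pKₐ(t-BuOH) ≈ 18
NH₂⁻: pKₐ(NH₃) ≈ 38 — extremely strong base; never a leaving group
Listed from poorest to best leaving group as asked.

NH₂⁻ < (CH₃)₃CO⁻ < ethoxide < p-O₂N–C₆H₄–COO⁻ < CF₃COO⁻ < Br⁻ < triflate (OTf⁻)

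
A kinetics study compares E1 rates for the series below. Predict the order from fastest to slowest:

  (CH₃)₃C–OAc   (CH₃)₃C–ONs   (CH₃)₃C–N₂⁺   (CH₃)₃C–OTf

(CH₃)₃C–N₂⁺ > (CH₃)₃C–OTf > (CH₃)₃C–ONs > (CH₃)₃C–OAc

The skeletons are identical, so relative rate is governed entirely by leaving-group ability.
Rank by basicity of the departing species: weakest base leaves most easily.
(CH₃)₃C–N₂⁺ loses N₂: no meaningful conjugate acid; N₂ departs as an exceptionally stable neutral molecule
(CH₃)₃C–OTf loses OTf⁻: pKₐ(CF₃SO₃H (triflic acid)) ≈ -14
(CH₃)₃C–ONs loses ONs⁻: pKₐ(p-O₂NC₆H₄SO₃H) ≈ -3.5
(CH₃)₃C–OAc loses AcO⁻: pKₐ(CH₃COOH) ≈ 4.8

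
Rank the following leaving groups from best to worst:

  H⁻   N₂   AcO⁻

N₂ > AcO⁻ > H⁻

N₂: no meaningful conjugate acid; N₂ departs as an exceptionally stable neutral molecule
AcO⁻: pKₐ(CH₃COOH) ≈ 4.8
H⁻: pKₐ(H₂) ≈ 36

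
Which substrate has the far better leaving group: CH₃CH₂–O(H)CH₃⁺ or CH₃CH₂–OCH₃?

From CH₃CH₂–OCH₃ the departing group would be CH₃O⁻ (pKₐ(CH₃OH) ≈ 15.5). Strong base; alkoxides do not leave unassisted.
From CH₃CH₂–O(H)CH₃⁺ the leaving group is R'OH (pKₐ(R'OH₂⁺) ≈ -2.4). Neutral; leaves from a protonated ether (an oxonium ion, R–O(H)R'⁺).
(In practice CH₃CH₂–O(H)CH₃⁺ is made from CH₃CH₂–OCH₃ by protonation with concentrated HI, allowing neutral methanol, rather than methoxide, to depart.)

CH₃CH₂–O(H)CH₃⁺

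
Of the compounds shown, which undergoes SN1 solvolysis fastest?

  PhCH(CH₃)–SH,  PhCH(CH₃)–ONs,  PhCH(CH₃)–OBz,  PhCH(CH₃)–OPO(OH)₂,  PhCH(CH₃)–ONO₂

The skeletons are identical, so relative rate is governed entirely by leaving-group ability.
Rank by basicity of the departing species: weakest base leaves most easily.
PhCH(CH₃)–ONs loses ONs⁻: pKₐ(p-O₂NC₆H₄SO₃H) ≈ -3.5
PhCH(CH₃)–ONO₂ loses NO₃⁻: pKₐ(HNO₃) ≈ -1.3
PhCH(CH₃)–OPO(OH)₂ loses H₂PO₄⁻: pKₐ(H₃PO₄) ≈ 2.1
PhCH(CH₃)–OBz loses PhCOO⁻: pKₐ(C₆H₅COOH) ≈ 4.2
PhCH(CH₃)–SH loses HS⁻: pKₐ(H₂S) ≈ 7

PhCH(CH₃)–ONs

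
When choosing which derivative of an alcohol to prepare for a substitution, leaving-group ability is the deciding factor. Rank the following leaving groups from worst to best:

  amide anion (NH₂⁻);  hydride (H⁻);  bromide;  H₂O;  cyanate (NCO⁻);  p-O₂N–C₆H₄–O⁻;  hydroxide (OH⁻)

amide anion (NH₂⁻) < hydride (H⁻) < hydroxide (OH⁻) < p-O₂N–C₆H₄–O⁻ < cyanate (NCO⁻) < H₂O < bromide

A good leaving group is a weak base: the lower the pKₐ of its conjugate acid, the more readily it departs.
bromide: pKₐ(HBr) ≈ -9
H₂O: pKₐ(H₃O⁺) ≈ -1.7
cyanate (NCO⁻): pKₐ(HOCN) ≈ 3.5
p-O₂N–C₆H₄–O⁻: pKₐ(p-nitrophenol) ≈ 7.2
hydroxide (OH⁻): pKₐ(H₂O) ≈ 15.7
hydride (H⁻): pKₐ(H₂) ≈ 36
amide anion (NH₂⁻): pKₐ(NH₃) ≈ 38
Reversing gives the worst-to-best order requested.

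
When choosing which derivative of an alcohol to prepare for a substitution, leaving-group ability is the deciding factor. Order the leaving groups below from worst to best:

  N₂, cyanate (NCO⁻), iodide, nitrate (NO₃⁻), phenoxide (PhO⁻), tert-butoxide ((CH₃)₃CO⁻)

tert-butoxide ((CH₃)₃CO⁻) < phenoxide (PhO⁻) < cyanate (NCO⁻) < nitrate (NO₃⁻) < iodide < N₂

A good leaving group is a weak base: the lower the pKₐ of its conjugate acid, the more readily it departs.
N₂: no meaningful conjugate acid; N₂ departs as an exceptionally stable neutral molecule
iodide: pKₐ(HI) ≈ -10
nitrate (NO₃⁻): pKₐ(HNO₃) ≈ -1.3
cyanate (NCO⁻): pKₐ(HOCN) ≈ 3.5
phenoxide (PhO⁻): pKₐ(C₆H₅OH (phenol)) ≈ 10
tert-butoxide ((CH₃)₃CO⁻): pKₐ(t-BuOH) ≈ 18
The question asks for worst first, so the sequence is read in increasing leaving-group ability.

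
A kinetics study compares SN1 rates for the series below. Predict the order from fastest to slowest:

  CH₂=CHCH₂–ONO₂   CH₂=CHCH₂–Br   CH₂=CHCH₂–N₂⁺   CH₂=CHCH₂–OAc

CH₂=CHCH₂–N₂⁺ > CH₂=CHCH₂–Br > CH₂=CHCH₂–ONO₂ > CH₂=CHCH₂–OAc

Same R in every case — rank the leaving groups.
The more stable X⁻ (or X) is on its own — i.e. the weaker a base it is — the better a leaving group it makes.
CH₂=CHCH₂–N₂⁺ loses N₂: no meaningful conjugate acid; N₂ departs as an exceptionally stable neutral molecule
CH₂=CHCH₂–Br loses Br⁻: pKₐ(HBr) ≈ -9
CH₂=CHCH₂–ONO₂ loses NO₃⁻: pKₐ(HNO₃) ≈ -1.3
CH₂=CHCH₂–OAc loses AcO⁻: pKₐ(CH₃COOH) ≈ 4.8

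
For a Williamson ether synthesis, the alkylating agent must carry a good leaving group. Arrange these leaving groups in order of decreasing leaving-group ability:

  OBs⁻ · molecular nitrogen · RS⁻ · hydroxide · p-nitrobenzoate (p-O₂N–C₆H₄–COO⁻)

molecular nitrogen > OBs⁻ > p-nitrobenzoate (p-O₂N–C₆H₄–COO⁻) > RS⁻ > hydroxide

A good leaving group is a weak base: the lower the pKₐ of its conjugate acid, the more readily it departs.
molecular nitrogen: no meaningful conjugate acid; N₂ departs as an exceptionally stable neutral molecule
OBs⁻: pKₐ(p-BrC₆H₄SO₃H) ≈ -2.8
p-nitrobenzoate (p-O₂N–C₆H₄–COO⁻): pKₐ(p-nitrobenzoic acid) ≈ 3.4 — electron-withdrawing nitro group stabilises the carboxylate
RS⁻: pKₐ(RSH (a thiol)) ≈ 10.5 — moderately basic; rarely leaves without activation
hydroxide: pKₐ(H₂O) ≈ 15.7 — strong base; essentially never leaves without prior activation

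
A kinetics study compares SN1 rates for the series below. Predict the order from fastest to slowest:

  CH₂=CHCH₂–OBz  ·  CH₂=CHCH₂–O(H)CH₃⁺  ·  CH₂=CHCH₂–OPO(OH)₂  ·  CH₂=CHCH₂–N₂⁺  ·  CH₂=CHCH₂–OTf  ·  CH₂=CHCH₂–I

CH₂=CHCH₂–N₂⁺ > CH₂=CHCH₂–OTf > CH₂=CHCH₂–I > CH₂=CHCH₂–O(H)CH₃⁺ > CH₂=CHCH₂–OPO(OH)₂ > CH₂=CHCH₂–OBz

The skeletons are identical, so relative rate is governed entirely by leaving-group ability.
The more stable X⁻ (or X) is on its own — i.e. the weaker a base it is — the better a leaving group it makes.
CH₂=CHCH₂–N₂⁺ loses N₂: no meaningful conjugate acid; N₂ departs as an exceptionally stable neutral molecule
CH₂=CHCH₂–OTf loses OTf⁻: pKₐ(CF₃SO₃H (triflic acid)) ≈ -14
CH₂=CHCH₂–I loses I⁻: pKₐ(HI) ≈ -10
CH₂=CHCH₂–O(H)CH₃⁺ loses R'OH: pKₐ(R'OH₂⁺) ≈ -2.4
CH₂=CHCH₂–OPO(OH)₂ loses H₂PO₄⁻: pKₐ(H₃PO₄) ≈ 2.1
CH₂=CHCH₂–OBz loses PhCOO⁻: pKₐ(C₆H₅COOH) ≈ 4.2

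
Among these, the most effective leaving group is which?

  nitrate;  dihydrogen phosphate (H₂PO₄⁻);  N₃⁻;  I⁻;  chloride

The more stable X⁻ (or X) is on its own — i.e. the weaker a base it is — the better a leaving group it makes.
I⁻: pKₐ(HI) ≈ -10
chloride: pKₐ(HCl) ≈ -7
nitrate: pKₐ(HNO₃) ≈ -1.3
dihydrogen phosphate (H₂PO₄⁻): pKₐ(H₃PO₄) ≈ 2.1
N₃⁻: pKₐ(HN₃) ≈ 4.7

I⁻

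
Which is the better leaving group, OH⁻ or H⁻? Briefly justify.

OH⁻ is the better leaving group.
pKₐ(H₂O) ≈ 15.7 versus pKₐ(H₂) ≈ 36: OH⁻ is the much weaker base.
Strong base; essentially never leaves without prior activation.

OH⁻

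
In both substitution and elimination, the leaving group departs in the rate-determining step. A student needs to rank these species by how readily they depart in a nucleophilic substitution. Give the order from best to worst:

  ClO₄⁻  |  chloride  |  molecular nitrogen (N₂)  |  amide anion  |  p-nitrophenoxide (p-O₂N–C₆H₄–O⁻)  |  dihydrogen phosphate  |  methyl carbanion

Leaving-group ability tracks the stability of the departed species; conjugate-acid pKₐ is the usual yardstick (lower pKₐ → better LG).
molecular nitrogen (N₂): no meaningful conjugate acid; N₂ departs as an exceptionally stable neutral molecule
ClO₄⁻: pKₐ(HClO₄) ≈ -10 — extremely weak base; rarely used for safety reasons
chloride: pKₐ(HCl) ≈ -7 — moderately weak base
dihydrogen phosphate: pKₐ(H₃PO₄) ≈ 2.1 — moderate base; biological leaving group after further activation
p-nitrophenoxide (p-O₂N–C₆H₄–O⁻): pKₐ(p-nitrophenol) ≈ 7.2
amide anion: pKₐ(NH₃) ≈ 38 — extremely strong base; never a leaving group
methyl carbanion: pKₐ(CH₄) ≈ 48

molecular nitrogen (N₂) > ClO₄⁻ > chloride > dihydrogen phosphate > p-nitrophenoxide (p-O₂N–C₆H₄–O⁻) > amide anion > methyl carbanion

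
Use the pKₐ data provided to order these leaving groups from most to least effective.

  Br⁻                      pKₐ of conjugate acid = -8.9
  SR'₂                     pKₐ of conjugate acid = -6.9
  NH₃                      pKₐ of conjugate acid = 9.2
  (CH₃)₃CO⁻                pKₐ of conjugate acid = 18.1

Lower conjugate-acid pKₐ ⇒ weaker base ⇒ better leaving group.
Sorting by the given values: Br⁻ (-8.9), SR'₂ (-6.9), NH₃ (9.2), (CH₃)₃CO⁻ (18.1).

Br⁻ > SR'₂ > NH₃ > (CH₃)₃CO⁻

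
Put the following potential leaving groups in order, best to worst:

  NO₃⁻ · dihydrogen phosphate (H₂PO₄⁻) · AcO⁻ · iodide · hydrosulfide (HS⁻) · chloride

iodide > chloride > NO₃⁻ > dihydrogen phosphate (H₂PO₄⁻) > AcO⁻ > hydrosulfide (HS⁻)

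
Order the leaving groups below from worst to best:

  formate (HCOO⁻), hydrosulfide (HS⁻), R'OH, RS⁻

RS⁻ < hydrosulfide (HS⁻) < formate (HCOO⁻) < R'OH

Leaving-group ability tracks the stability of the departed species; conjugate-acid pKₐ is the usual yardstick (lower pKₐ → better LG).
R'OH: pKₐ(R'OH₂⁺) ≈ -2.4
formate (HCOO⁻): pKₐ(HCOOH) ≈ 3.8
hydrosulfide (HS⁻): pKₐ(H₂S) ≈ 7
RS⁻: pKₐ(RSH (a thiol)) ≈ 10.5
Listed from poorest to best leaving group as asked.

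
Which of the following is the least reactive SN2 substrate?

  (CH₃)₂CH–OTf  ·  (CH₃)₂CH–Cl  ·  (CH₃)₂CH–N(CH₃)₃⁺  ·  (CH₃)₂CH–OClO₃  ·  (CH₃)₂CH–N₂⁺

(CH₃)₂CH–N(CH₃)₃⁺

The skeletons are identical, so relative rate is governed entirely by leaving-group ability.
The more stable X⁻ (or X) is on its own — i.e. the weaker a base it is — the better a leaving group it makes.
(CH₃)₂CH–N₂⁺ loses N₂: no meaningful conjugate acid; N₂ departs as an exceptionally stable neutral molecule
(CH₃)₂CH–OTf loses OTf⁻: pKₐ(CF₃SO₃H (triflic acid)) ≈ -14
(CH₃)₂CH–OClO₃ loses ClO₄⁻: pKₐ(HClO₄) ≈ -10
(CH₃)₂CH–Cl loses Cl⁻: pKₐ(HCl) ≈ -7
(CH₃)₂CH–N(CH₃)₃⁺ loses NR'₃: pKₐ(R'₃NH⁺) ≈ 10.7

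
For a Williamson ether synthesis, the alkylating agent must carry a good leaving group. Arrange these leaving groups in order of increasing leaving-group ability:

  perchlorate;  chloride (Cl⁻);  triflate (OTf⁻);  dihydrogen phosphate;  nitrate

dihydrogen phosphate < nitrate < chloride (Cl⁻) < perchlorate < triflate (OTf⁻)

Leaving-group ability tracks the stability of the departed species; conjugate-acid pKₐ is the usual yardstick (lower pKₐ → better LG).
triflate (OTf⁻): pKₐ(CF₃SO₃H (triflic acid)) ≈ -14
perchlorate: pKₐ(HClO₄) ≈ -10
chloride (Cl⁻): pKₐ(HCl) ≈ -7 — moderately weak base
nitrate: pKₐ(HNO₃) ≈ -1.3 — resonance-delocalised over three oxygens
dihydrogen phosphate: pKₐ(H₃PO₄) ≈ 2.1 — moderate base; biological leaving group after further activation
The question asks for worst first, so the sequence is read in increasing leaving-group ability.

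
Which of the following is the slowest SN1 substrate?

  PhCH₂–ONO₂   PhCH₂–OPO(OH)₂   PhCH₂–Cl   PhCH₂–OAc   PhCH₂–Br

PhCH₂–OAc

Same R in every case — rank the leaving groups.
Leaving-group ability tracks the stability of the departed species; conjugate-acid pKₐ is the usual yardstick (lower pKₐ → better LG).
PhCH₂–Br loses Br⁻: pKₐ(HBr) ≈ -9
PhCH₂–Cl loses Cl⁻: pKₐ(HCl) ≈ -7
PhCH₂–ONO₂ loses NO₃⁻: pKₐ(HNO₃) ≈ -1.3
PhCH₂–OPO(OH)₂ loses H₂PO₄⁻: pKₐ(H₃PO₄) ≈ 2.1
PhCH₂–OAc loses AcO⁻: pKₐ(CH₃COOH) ≈ 4.8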